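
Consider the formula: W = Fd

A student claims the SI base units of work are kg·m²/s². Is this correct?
Units of each symbol in W = Fd:
  F (force): kg·m/s²
  d (displacement): m

Multiplying the contributions: [kg·m/s²] · [m]
Adding exponents of each base unit: kg: 1, m: 2, s: -2
SI base units of work: kg·m²/s²

The claimed units kg·m²/s² match the derived units, so the claim is correct.

Answer: Yes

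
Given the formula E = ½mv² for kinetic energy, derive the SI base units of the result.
Units of each symbol in E = ½mv²:
  m (mass): kg
  v (speed): m/s  → to the power 2, contributes m²/s²
  The factor ½ is dimensionless.

Multiplying the contributions: [kg] · [m²/s²]
Adding exponents of each base unit: kg: 1, m: 2, s: -2
SI base units of kinetic energy: kg·m²/s²

Answer: kg·m²/s²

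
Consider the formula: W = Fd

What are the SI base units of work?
Units of each symbol in W = Fd:
  F (force): kg·m/s²
  d (displacement): m

Multiplying the contributions: [kg·m/s²] · [m]
Adding exponents of each base unit: kg: 1, m: 2, s: -2
SI base units of work: kg·m²/s²

Answer: kg·m²/s²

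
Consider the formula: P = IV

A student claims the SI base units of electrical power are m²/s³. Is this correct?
Units of each symbol in P = IV:
  I (current): A
  V (voltage, in volts): kg·m²/(s³·A)

Multiplying the contributions: [A] · [kg·m²/(s³·A)]
Adding exponents of each base unit: kg: 1, m: 2, s: -3
SI base units of electrical power: kg·m²/s³

The claimed units m²/s³ (exponents m: 2, s: -3) do not match the derived units kg·m²/s³ (exponents kg: 1, m: 2, s: -3), so the claim is incorrect.

Answer: No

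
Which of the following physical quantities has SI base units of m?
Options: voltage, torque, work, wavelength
Checking the SI base units of each option:
  voltage (V = IR): kg·m²/(s³·A)  ✗
  torque (τ = Fr): kg·m²/s²  ✗
  work (W = Fd): kg·m²/s²  ✗
  wavelength (λ = v/f): m  ✓ matches

Only wavelength has units m.

Answer: wavelength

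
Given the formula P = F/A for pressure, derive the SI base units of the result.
Units of each symbol in P = F/A:
  F (force): kg·m/s²
  A (area): m²  → in the denominator, contributes 1/m²

Multiplying the contributions: [kg·m/s²] · [1/m²]
Adding exponents of each base unit: kg: 1, m: -1, s: -2
SI base units of pressure: kg/(m·s²)

Answer: kg/(m·s²)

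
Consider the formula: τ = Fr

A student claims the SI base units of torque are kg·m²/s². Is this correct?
Units of each symbol in τ = Fr:
  F (force): kg·m/s²
  r (lever arm): m

Multiplying the contributions: [kg·m/s²] · [m]
Adding exponents of each base unit: kg: 1, m: 2, s: -2
SI base units of torque: kg·m²/s²

The claimed units kg·m²/s² match the derived units, so the claim is correct.

Answer: Yes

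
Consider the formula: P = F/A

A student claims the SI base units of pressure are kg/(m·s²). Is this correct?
Units of each symbol in P = F/A:
  F (force): kg·m/s²
  A (area): m²  → in the denominator, contributes 1/m²

Multiplying the contributions: [kg·m/s²] · [1/m²]
Adding exponents of each base unit: kg: 1, m: -1, s: -2
SI base units of pressure: kg/(m·s²)

The claimed units kg/(m·s²) match the derived units, so the claim is correct.

Answer: Yes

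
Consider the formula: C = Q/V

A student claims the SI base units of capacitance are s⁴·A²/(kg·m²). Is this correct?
Units of each symbol in C = Q/V:
  Q (charge, in coulombs): s·A
  V (voltage, in volts): kg·m²/(s³·A)  → in the denominator, contributes s³·A/(kg·m²)

Multiplying the contributions: [s·A] · [s³·A/(kg·m²)]
Adding exponents of each base unit: kg: -1, m: -2, s: 4, A: 2
SI base units of capacitance: s⁴·A²/(kg·m²)

The claimed units s⁴·A²/(kg·m²) match the derived units, so the claim is correct.

Answer: Yes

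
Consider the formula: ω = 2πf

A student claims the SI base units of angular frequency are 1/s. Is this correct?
Units of each symbol in ω = 2πf:
  f (frequency): 1/s
  The factor 2π is dimensionless.

Multiplying the contributions: [1/s]
Adding exponents of each base unit: s: -1
SI base units of angular frequency: 1/s

The claimed units 1/s match the derived units, so the claim is correct.

Answer: Yes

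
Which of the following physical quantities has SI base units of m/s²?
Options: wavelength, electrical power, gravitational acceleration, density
Checking the SI base units of each option:
  wavelength (λ = v/f): m  ✗
  electrical power (P = IV): kg·m²/s³  ✗
  gravitational acceleration (g = GM/r²): m/s²  ✓ matches
  density (ρ = m/V): kg/m³  ✗

Only gravitational acceleration has units m/s².

Answer: gravitational acceleration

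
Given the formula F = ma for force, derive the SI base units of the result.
Units of each symbol in F = ma:
  m (mass): kg
  a (acceleration): m/s²

Multiplying the contributions: [kg] · [m/s²]
Adding exponents of each base unit: kg: 1, m: 1, s: -2
SI base units of force: kg·m/s²

Answer: kg·m/s²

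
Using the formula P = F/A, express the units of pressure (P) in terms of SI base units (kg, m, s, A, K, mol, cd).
Units of each symbol in P = F/A:
  F (force): kg·m/s²
  A (area): m²  → in the denominator, contributes 1/m²

Multiplying the contributions: [kg·m/s²] · [1/m²]
Adding exponents of each base unit: kg: 1, m: -1, s: -2
SI base units of pressure: kg/(m·s²)

Answer: kg/(m·s²)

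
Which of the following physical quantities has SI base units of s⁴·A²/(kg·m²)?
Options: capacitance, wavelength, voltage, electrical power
Checking the SI base units of each option:
  capacitance (C = Q/V): s⁴·A²/(kg·m²)  ✓ matches
  wavelength (λ = v/f): m  ✗
  voltage (V = IR): kg·m²/(s³·A)  ✗
  electrical power (P = IV): kg·m²/s³  ✗

Only capacitance has units s⁴·A²/(kg·m²).

Answer: capacitance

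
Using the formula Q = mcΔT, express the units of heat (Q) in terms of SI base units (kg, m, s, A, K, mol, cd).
Units of each symbol in Q = mcΔT:
  m (mass): kg
  c (specific heat capacity, in J/(kg·K)): m²/(s²·K)
  ΔT (temperature change): K

Multiplying the contributions: [kg] · [m²/(s²·K)] · [K]
Adding exponents of each base unit: kg: 1, m: 2, s: -2
SI base units of heat: kg·m²/s²

Answer: kg·m²/s²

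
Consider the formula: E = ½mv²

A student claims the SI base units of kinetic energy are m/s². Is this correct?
Units of each symbol in E = ½mv²:
  m (mass): kg
  v (speed): m/s  → to the power 2, contributes m²/s²
  The factor ½ is dimensionless.

Multiplying the contributions: [kg] · [m²/s²]
Adding exponents of each base unit: kg: 1, m: 2, s: -2
SI base units of kinetic energy: kg·m²/s²

The claimed units m/s² (exponents m: 1, s: -2) do not match the derived units kg·m²/s² (exponents kg: 1, m: 2, s: -2), so the claim is incorrect.

Answer: No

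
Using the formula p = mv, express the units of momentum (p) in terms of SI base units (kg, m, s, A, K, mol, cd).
Units of each symbol in p = mv:
  m (mass): kg
  v (velocity): m/s

Multiplying the contributions: [kg] · [m/s]
Adding exponents of each base unit: kg: 1, m: 1, s: -1
SI base units of momentum: kg·m/s

Answer: kg·m/s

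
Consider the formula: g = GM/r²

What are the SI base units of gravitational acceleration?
Units of each symbol in g = GM/r²:
  G (gravitational constant): m³/(kg·s²)
  M (mass): kg
  r (distance): m  → to the power 2 in the denominator, contributes 1/m²

Multiplying the contributions: [m³/(kg·s²)] · [kg] · [1/m²]
Adding exponents of each base unit: m: 1, s: -2
SI base units of gravitational acceleration: m/s²

Answer: m/s²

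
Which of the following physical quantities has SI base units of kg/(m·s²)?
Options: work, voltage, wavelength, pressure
Checking the SI base units of each option:
  work (W = Fd): kg·m²/s²  ✗
  voltage (V = IR): kg·m²/(s³·A)  ✗
  wavelength (λ = v/f): m  ✗
  pressure (P = F/A): kg/(m·s²)  ✓ matches

Only pressure has units kg/(m·s²).

Answer: pressure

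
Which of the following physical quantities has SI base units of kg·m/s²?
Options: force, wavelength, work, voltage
Checking the SI base units of each option:
  force (F = ma): kg·m/s²  ✓ matches
  wavelength (λ = v/f): m  ✗
  work (W = Fd): kg·m²/s²  ✗
  voltage (V = IR): kg·m²/(s³·A)  ✗

Only force has units kg·m/s².

Answer: force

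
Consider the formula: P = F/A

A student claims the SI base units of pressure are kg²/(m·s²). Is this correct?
Units of each symbol in P = F/A:
  F (force): kg·m/s²
  A (area): m²  → in the denominator, contributes 1/m²

Multiplying the contributions: [kg·m/s²] · [1/m²]
Adding exponents of each base unit: kg: 1, m: -1, s: -2
SI base units of pressure: kg/(m·s²)

The claimed units kg²/(m·s²) (exponents kg: 2, m: -1, s: -2) do not match the derived units kg/(m·s²) (exponents kg: 1, m: -1, s: -2), so the claim is incorrect.

Answer: No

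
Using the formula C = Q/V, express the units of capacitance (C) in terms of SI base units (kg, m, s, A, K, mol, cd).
Units of each symbol in C = Q/V:
  Q (charge, in coulombs): s·A
  V (voltage, in volts): kg·m²/(s³·A)  → in the denominator, contributes s³·A/(kg·m²)

Multiplying the contributions: [s·A] · [s³·A/(kg·m²)]
Adding exponents of each base unit: kg: -1, m: -2, s: 4, A: 2
SI base units of capacitance: s⁴·A²/(kg·m²)

Answer: s⁴·A²/(kg·m²)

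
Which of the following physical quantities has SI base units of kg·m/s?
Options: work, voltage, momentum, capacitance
Checking the SI base units of each option:
  work (W = Fd): kg·m²/s²  ✗
  voltage (V = IR): kg·m²/(s³·A)  ✗
  momentum (p = mv): kg·m/s  ✓ matches
  capacitance (C = Q/V): s⁴·A²/(kg·m²)  ✗

Only momentum has units kg·m/s.

Answer: momentum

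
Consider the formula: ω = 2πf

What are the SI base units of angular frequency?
Units of each symbol in ω = 2πf:
  f (frequency): 1/s
  The factor 2π is dimensionless.

Multiplying the contributions: [1/s]
Adding exponents of each base unit: s: -1
SI base units of angular frequency: 1/s

Answer: 1/s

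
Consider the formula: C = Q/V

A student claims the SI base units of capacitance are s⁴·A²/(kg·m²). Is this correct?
Units of each symbol in C = Q/V:
  Q (charge, in coulombs): s·A
  V (voltage, in volts): kg·m²/(s³·A)  → in the denominator, contributes s³·A/(kg·m²)

Multiplying the contributions: [s·A] · [s³·A/(kg·m²)]
Adding exponents of each base unit: kg: -1, m: -2, s: 4, A: 2
SI base units of capacitance: s⁴·A²/(kg·m²)

The claimed units s⁴·A²/(kg·m²) match the derived units, so the claim is correct.

Answer: Yes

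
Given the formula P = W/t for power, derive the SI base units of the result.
Units of each symbol in P = W/t:
  W (work): kg·m²/s²
  t (time): s  → in the denominator, contributes 1/s

Multiplying the contributions: [kg·m²/s²] · [1/s]
Adding exponents of each base unit: kg: 1, m: 2, s: -3
SI base units of power: kg·m²/s³

Answer: kg·m²/s³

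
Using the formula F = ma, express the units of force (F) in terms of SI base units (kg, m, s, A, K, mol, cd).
Units of each symbol in F = ma:
  m (mass): kg
  a (acceleration): m/s²

Multiplying the contributions: [kg] · [m/s²]
Adding exponents of each base unit: kg: 1, m: 1, s: -2
SI base units of force: kg·m/s²

Answer: kg·m/s²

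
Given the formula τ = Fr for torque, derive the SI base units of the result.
Units of each symbol in τ = Fr:
  F (force): kg·m/s²
  r (lever arm): m

Multiplying the contributions: [kg·m/s²] · [m]
Adding exponents of each base unit: kg: 1, m: 2, s: -2
SI base units of torque: kg·m²/s²

Answer: kg·m²/s²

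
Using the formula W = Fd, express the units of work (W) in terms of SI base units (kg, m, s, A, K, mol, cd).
Units of each symbol in W = Fd:
  F (force): kg·m/s²
  d (displacement): m

Multiplying the contributions: [kg·m/s²] · [m]
Adding exponents of each base unit: kg: 1, m: 2, s: -2
SI base units of work: kg·m²/s²

Answer: kg·m²/s²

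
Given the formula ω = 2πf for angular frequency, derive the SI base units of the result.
Units of each symbol in ω = 2πf:
  f (frequency): 1/s
  The factor 2π is dimensionless.

Multiplying the contributions: [1/s]
Adding exponents of each base unit: s: -1
SI base units of angular frequency: 1/s

Answer: 1/s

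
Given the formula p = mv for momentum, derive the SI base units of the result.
Units of each symbol in p = mv:
  m (mass): kg
  v (velocity): m/s

Multiplying the contributions: [kg] · [m/s]
Adding exponents of each base unit: kg: 1, m: 1, s: -1
SI base units of momentum: kg·m/s

Answer: kg·m/s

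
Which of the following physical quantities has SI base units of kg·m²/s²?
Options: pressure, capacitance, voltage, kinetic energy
Checking the SI base units of each option:
  pressure (P = F/A): kg/(m·s²)  ✗
  capacitance (C = Q/V): s⁴·A²/(kg·m²)  ✗
  voltage (V = IR): kg·m²/(s³·A)  ✗
  kinetic energy (E = ½mv²): kg·m²/s²  ✓ matches

Only kinetic energy has units kg·m²/s².

Answer: kinetic energy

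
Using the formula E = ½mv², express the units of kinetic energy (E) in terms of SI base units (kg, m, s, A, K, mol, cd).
Units of each symbol in E = ½mv²:
  m (mass): kg
  v (speed): m/s  → to the power 2, contributes m²/s²
  The factor ½ is dimensionless.

Multiplying the contributions: [kg] · [m²/s²]
Adding exponents of each base unit: kg: 1, m: 2, s: -2
SI base units of kinetic energy: kg·m²/s²

Answer: kg·m²/s²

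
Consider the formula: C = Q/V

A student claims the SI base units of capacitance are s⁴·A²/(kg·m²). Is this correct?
Units of each symbol in C = Q/V:
  Q (charge, in coulombs): s·A
  V (voltage, in volts): kg·m²/(s³·A)  → in the denominator, contributes s³·A/(kg·m²)

Multiplying the contributions: [s·A] · [s³·A/(kg·m²)]
Adding exponents of each base unit: kg: -1, m: -2, s: 4, A: 2
SI base units of capacitance: s⁴·A²/(kg·m²)

The claimed units s⁴·A²/(kg·m²) match the derived units, so the claim is correct.

Answer: Yes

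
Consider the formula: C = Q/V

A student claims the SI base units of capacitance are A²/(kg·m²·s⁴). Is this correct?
Units of each symbol in C = Q/V:
  Q (charge, in coulombs): s·A
  V (voltage, in volts): kg·m²/(s³·A)  → in the denominator, contributes s³·A/(kg·m²)

Multiplying the contributions: [s·A] · [s³·A/(kg·m²)]
Adding exponents of each base unit: kg: -1, m: -2, s: 4, A: 2
SI base units of capacitance: s⁴·A²/(kg·m²)

The claimed units A²/(kg·m²·s⁴) (exponents kg: -1, m: -2, s: -4, A: 2) do not match the derived units s⁴·A²/(kg·m²) (exponents kg: -1, m: -2, s: 4, A: 2), so the claim is incorrect.

Answer: No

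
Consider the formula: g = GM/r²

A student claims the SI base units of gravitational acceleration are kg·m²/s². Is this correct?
Units of each symbol in g = GM/r²:
  G (gravitational constant): m³/(kg·s²)
  M (mass): kg
  r (distance): m  → to the power 2 in the denominator, contributes 1/m²

Multiplying the contributions: [m³/(kg·s²)] · [kg] · [1/m²]
Adding exponents of each base unit: m: 1, s: -2
SI base units of gravitational acceleration: m/s²

The claimed units kg·m²/s² (exponents kg: 1, m: 2, s: -2) do not match the derived units m/s² (exponents m: 1, s: -2), so the claim is incorrect.

Answer: No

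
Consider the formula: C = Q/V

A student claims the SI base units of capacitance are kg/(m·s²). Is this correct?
Units of each symbol in C = Q/V:
  Q (charge, in coulombs): s·A
  V (voltage, in volts): kg·m²/(s³·A)  → in the denominator, contributes s³·A/(kg·m²)

Multiplying the contributions: [s·A] · [s³·A/(kg·m²)]
Adding exponents of each base unit: kg: -1, m: -2, s: 4, A: 2
SI base units of capacitance: s⁴·A²/(kg·m²)

The claimed units kg/(m·s²) (exponents kg: 1, m: -1, s: -2) do not match the derived units s⁴·A²/(kg·m²) (exponents kg: -1, m: -2, s: 4, A: 2), so the claim is incorrect.

Answer: No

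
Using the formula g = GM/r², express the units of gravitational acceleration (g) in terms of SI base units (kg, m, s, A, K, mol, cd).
Units of each symbol in g = GM/r²:
  G (gravitational constant): m³/(kg·s²)
  M (mass): kg
  r (distance): m  → to the power 2 in the denominator, contributes 1/m²

Multiplying the contributions: [m³/(kg·s²)] · [kg] · [1/m²]
Adding exponents of each base unit: m: 1, s: -2
SI base units of gravitational acceleration: m/s²

Answer: m/s²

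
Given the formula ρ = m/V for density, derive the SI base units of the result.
Units of each symbol in ρ = m/V:
  m (mass): kg
  V (volume): m³  → in the denominator, contributes 1/m³

Multiplying the contributions: [kg] · [1/m³]
Adding exponents of each base unit: kg: 1, m: -3
SI base units of density: kg/m³

Answer: kg/m³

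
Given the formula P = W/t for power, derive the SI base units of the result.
Units of each symbol in P = W/t:
  W (work): kg·m²/s²
  t (time): s  → in the denominator, contributes 1/s

Multiplying the contributions: [kg·m²/s²] · [1/s]
Adding exponents of each base unit: kg: 1, m: 2, s: -3
SI base units of power: kg·m²/s³

Answer: kg·m²/s³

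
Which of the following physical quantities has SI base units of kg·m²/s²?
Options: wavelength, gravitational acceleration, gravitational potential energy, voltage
Checking the SI base units of each option:
  wavelength (λ = v/f): m  ✗
  gravitational acceleration (g = GM/r²): m/s²  ✗
  gravitational potential energy (U = -GMm/r): kg·m²/s²  ✓ matches
  voltage (V = IR): kg·m²/(s³·A)  ✗

Only gravitational potential energy has units kg·m²/s².

Answer: gravitational potential energy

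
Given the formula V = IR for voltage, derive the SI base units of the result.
Units of each symbol in V = IR:
  I (current): A
  R (resistance, in ohms): kg·m²/(s³·A²)

Multiplying the contributions: [A] · [kg·m²/(s³·A²)]
Adding exponents of each base unit: kg: 1, m: 2, s: -3, A: -1
SI base units of voltage: kg·m²/(s³·A)

Answer: kg·m²/(s³·A)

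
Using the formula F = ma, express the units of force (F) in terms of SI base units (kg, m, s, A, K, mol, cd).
Units of each symbol in F = ma:
  m (mass): kg
  a (acceleration): m/s²

Multiplying the contributions: [kg] · [m/s²]
Adding exponents of each base unit: kg: 1, m: 1, s: -2
SI base units of force: kg·m/s²

Answer: kg·m/s²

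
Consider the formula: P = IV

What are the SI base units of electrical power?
Units of each symbol in P = IV:
  I (current): A
  V (voltage, in volts): kg·m²/(s³·A)

Multiplying the contributions: [A] · [kg·m²/(s³·A)]
Adding exponents of each base unit: kg: 1, m: 2, s: -3
SI base units of electrical power: kg·m²/s³

Answer: kg·m²/s³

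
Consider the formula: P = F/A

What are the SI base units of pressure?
Units of each symbol in P = F/A:
  F (force): kg·m/s²
  A (area): m²  → in the denominator, contributes 1/m²

Multiplying the contributions: [kg·m/s²] · [1/m²]
Adding exponents of each base unit: kg: 1, m: -1, s: -2
SI base units of pressure: kg/(m·s²)

Answer: kg/(m·s²)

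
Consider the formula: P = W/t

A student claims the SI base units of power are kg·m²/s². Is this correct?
Units of each symbol in P = W/t:
  W (work): kg·m²/s²
  t (time): s  → in the denominator, contributes 1/s

Multiplying the contributions: [kg·m²/s²] · [1/s]
Adding exponents of each base unit: kg: 1, m: 2, s: -3
SI base units of power: kg·m²/s³

The claimed units kg·m²/s² (exponents kg: 1, m: 2, s: -2) do not match the derived units kg·m²/s³ (exponents kg: 1, m: 2, s: -3), so the claim is incorrect.

Answer: No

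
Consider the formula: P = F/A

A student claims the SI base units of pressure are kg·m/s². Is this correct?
Units of each symbol in P = F/A:
  F (force): kg·m/s²
  A (area): m²  → in the denominator, contributes 1/m²

Multiplying the contributions: [kg·m/s²] · [1/m²]
Adding exponents of each base unit: kg: 1, m: -1, s: -2
SI base units of pressure: kg/(m·s²)

The claimed units kg·m/s² (exponents kg: 1, m: 1, s: -2) do not match the derived units kg/(m·s²) (exponents kg: 1, m: -1, s: -2), so the claim is incorrect.

Answer: No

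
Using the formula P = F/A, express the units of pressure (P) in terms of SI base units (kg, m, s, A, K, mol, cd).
Units of each symbol in P = F/A:
  F (force): kg·m/s²
  A (area): m²  → in the denominator, contributes 1/m²

Multiplying the contributions: [kg·m/s²] · [1/m²]
Adding exponents of each base unit: kg: 1, m: -1, s: -2
SI base units of pressure: kg/(m·s²)

Answer: kg/(m·s²)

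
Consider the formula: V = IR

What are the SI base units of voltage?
Units of each symbol in V = IR:
  I (current): A
  R (resistance, in ohms): kg·m²/(s³·A²)

Multiplying the contributions: [A] · [kg·m²/(s³·A²)]
Adding exponents of each base unit: kg: 1, m: 2, s: -3, A: -1
SI base units of voltage: kg·m²/(s³·A)

Answer: kg·m²/(s³·A)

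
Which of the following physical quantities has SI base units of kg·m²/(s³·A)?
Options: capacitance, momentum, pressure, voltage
Checking the SI base units of each option:
  capacitance (C = Q/V): s⁴·A²/(kg·m²)  ✗
  momentum (p = mv): kg·m/s  ✗
  pressure (P = F/A): kg/(m·s²)  ✗
  voltage (V = IR): kg·m²/(s³·A)  ✓ matches

Only voltage has units kg·m²/(s³·A).

Answer: voltage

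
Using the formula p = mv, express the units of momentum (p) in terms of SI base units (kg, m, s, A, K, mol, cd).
Units of each symbol in p = mv:
  m (mass): kg
  v (velocity): m/s

Multiplying the contributions: [kg] · [m/s]
Adding exponents of each base unit: kg: 1, m: 1, s: -1
SI base units of momentum: kg·m/s

Answer: kg·m/s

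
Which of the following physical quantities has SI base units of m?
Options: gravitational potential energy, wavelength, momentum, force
Checking the SI base units of each option:
  gravitational potential energy (U = -GMm/r): kg·m²/s²  ✗
  wavelength (λ = v/f): m  ✓ matches
  momentum (p = mv): kg·m/s  ✗
  force (F = ma): kg·m/s²  ✗

Only wavelength has units m.

Answer: wavelength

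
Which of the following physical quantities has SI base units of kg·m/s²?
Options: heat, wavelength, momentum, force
Checking the SI base units of each option:
  heat (Q = mcΔT): kg·m²/s²  ✗
  wavelength (λ = v/f): m  ✗
  momentum (p = mv): kg·m/s  ✗
  force (F = ma): kg·m/s²  ✓ matches

Only force has units kg·m/s².

Answer: force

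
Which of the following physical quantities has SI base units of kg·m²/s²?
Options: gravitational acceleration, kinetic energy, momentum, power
Checking the SI base units of each option:
  gravitational acceleration (g = GM/r²): m/s²  ✗
  kinetic energy (E = ½mv²): kg·m²/s²  ✓ matches
  momentum (p = mv): kg·m/s  ✗
  power (P = W/t): kg·m²/s³  ✗

Only kinetic energy has units kg·m²/s².

Answer: kinetic energy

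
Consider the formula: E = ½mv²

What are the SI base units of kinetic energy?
Units of each symbol in E = ½mv²:
  m (mass): kg
  v (speed): m/s  → to the power 2, contributes m²/s²
  The factor ½ is dimensionless.

Multiplying the contributions: [kg] · [m²/s²]
Adding exponents of each base unit: kg: 1, m: 2, s: -2
SI base units of kinetic energy: kg·m²/s²

Answer: kg·m²/s²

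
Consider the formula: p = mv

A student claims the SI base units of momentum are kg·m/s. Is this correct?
Units of each symbol in p = mv:
  m (mass): kg
  v (velocity): m/s

Multiplying the contributions: [kg] · [m/s]
Adding exponents of each base unit: kg: 1, m: 1, s: -1
SI base units of momentum: kg·m/s

The claimed units kg·m/s match the derived units, so the claim is correct.

Answer: Yes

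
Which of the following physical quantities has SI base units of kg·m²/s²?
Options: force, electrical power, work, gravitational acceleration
Checking the SI base units of each option:
  force (F = ma): kg·m/s²  ✗
  electrical power (P = IV): kg·m²/s³  ✗
  work (W = Fd): kg·m²/s²  ✓ matches
  gravitational acceleration (g = GM/r²): m/s²  ✗

Only work has units kg·m²/s².

Answer: work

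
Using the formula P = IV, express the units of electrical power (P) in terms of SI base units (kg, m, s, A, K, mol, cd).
Units of each symbol in P = IV:
  I (current): A
  V (voltage, in volts): kg·m²/(s³·A)

Multiplying the contributions: [A] · [kg·m²/(s³·A)]
Adding exponents of each base unit: kg: 1, m: 2, s: -3
SI base units of electrical power: kg·m²/s³

Answer: kg·m²/s³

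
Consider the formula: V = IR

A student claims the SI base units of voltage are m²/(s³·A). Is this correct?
Units of each symbol in V = IR:
  I (current): A
  R (resistance, in ohms): kg·m²/(s³·A²)

Multiplying the contributions: [A] · [kg·m²/(s³·A²)]
Adding exponents of each base unit: kg: 1, m: 2, s: -3, A: -1
SI base units of voltage: kg·m²/(s³·A)

The claimed units m²/(s³·A) (exponents m: 2, s: -3, A: -1) do not match the derived units kg·m²/(s³·A) (exponents kg: 1, m: 2, s: -3, A: -1), so the claim is incorrect.

Answer: No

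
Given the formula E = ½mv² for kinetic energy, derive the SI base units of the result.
Units of each symbol in E = ½mv²:
  m (mass): kg
  v (speed): m/s  → to the power 2, contributes m²/s²
  The factor ½ is dimensionless.

Multiplying the contributions: [kg] · [m²/s²]
Adding exponents of each base unit: kg: 1, m: 2, s: -2
SI base units of kinetic energy: kg·m²/s²

Answer: kg·m²/s²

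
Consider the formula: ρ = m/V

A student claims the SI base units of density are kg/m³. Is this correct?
Units of each symbol in ρ = m/V:
  m (mass): kg
  V (volume): m³  → in the denominator, contributes 1/m³

Multiplying the contributions: [kg] · [1/m³]
Adding exponents of each base unit: kg: 1, m: -3
SI base units of density: kg/m³

The claimed units kg/m³ match the derived units, so the claim is correct.

Answer: Yes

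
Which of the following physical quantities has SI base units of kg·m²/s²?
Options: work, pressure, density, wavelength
Checking the SI base units of each option:
  work (W = Fd): kg·m²/s²  ✓ matches
  pressure (P = F/A): kg/(m·s²)  ✗
  density (ρ = m/V): kg/m³  ✗
  wavelength (λ = v/f): m  ✗

Only work has units kg·m²/s².

Answer: work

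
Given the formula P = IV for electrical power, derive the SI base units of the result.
Units of each symbol in P = IV:
  I (current): A
  V (voltage, in volts): kg·m²/(s³·A)

Multiplying the contributions: [A] · [kg·m²/(s³·A)]
Adding exponents of each base unit: kg: 1, m: 2, s: -3
SI base units of electrical power: kg·m²/s³

Answer: kg·m²/s³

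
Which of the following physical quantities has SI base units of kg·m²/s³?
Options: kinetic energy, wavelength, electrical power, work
Checking the SI base units of each option:
  kinetic energy (E = ½mv²): kg·m²/s²  ✗
  wavelength (λ = v/f): m  ✗
  electrical power (P = IV): kg·m²/s³  ✓ matches
  work (W = Fd): kg·m²/s²  ✗

Only electrical power has units kg·m²/s³.

Answer: electrical power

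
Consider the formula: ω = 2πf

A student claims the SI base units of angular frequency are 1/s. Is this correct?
Units of each symbol in ω = 2πf:
  f (frequency): 1/s
  The factor 2π is dimensionless.

Multiplying the contributions: [1/s]
Adding exponents of each base unit: s: -1
SI base units of angular frequency: 1/s

The claimed units 1/s match the derived units, so the claim is correct.

Answer: Yes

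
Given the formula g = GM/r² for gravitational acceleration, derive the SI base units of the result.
Units of each symbol in g = GM/r²:
  G (gravitational constant): m³/(kg·s²)
  M (mass): kg
  r (distance): m  → to the power 2 in the denominator, contributes 1/m²

Multiplying the contributions: [m³/(kg·s²)] · [kg] · [1/m²]
Adding exponents of each base unit: m: 1, s: -2
SI base units of gravitational acceleration: m/s²

Answer: m/s²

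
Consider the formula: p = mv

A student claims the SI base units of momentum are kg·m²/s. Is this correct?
Units of each symbol in p = mv:
  m (mass): kg
  v (velocity): m/s

Multiplying the contributions: [kg] · [m/s]
Adding exponents of each base unit: kg: 1, m: 1, s: -1
SI base units of momentum: kg·m/s

The claimed units kg·m²/s (exponents kg: 1, m: 2, s: -1) do not match the derived units kg·m/s (exponents kg: 1, m: 1, s: -1), so the claim is incorrect.

Answer: No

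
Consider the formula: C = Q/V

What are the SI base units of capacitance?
Units of each symbol in C = Q/V:
  Q (charge, in coulombs): s·A
  V (voltage, in volts): kg·m²/(s³·A)  → in the denominator, contributes s³·A/(kg·m²)

Multiplying the contributions: [s·A] · [s³·A/(kg·m²)]
Adding exponents of each base unit: kg: -1, m: -2, s: 4, A: 2
SI base units of capacitance: s⁴·A²/(kg·m²)

Answer: s⁴·A²/(kg·m²)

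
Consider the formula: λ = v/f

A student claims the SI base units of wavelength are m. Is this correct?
Units of each symbol in λ = v/f:
  v (wave speed): m/s
  f (frequency): 1/s  → in the denominator, contributes s

Multiplying the contributions: [m/s] · [s]
Adding exponents of each base unit: m: 1
SI base units of wavelength: m

The claimed units m match the derived units, so the claim is correct.

Answer: Yes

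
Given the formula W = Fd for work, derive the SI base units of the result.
Units of each symbol in W = Fd:
  F (force): kg·m/s²
  d (displacement): m

Multiplying the contributions: [kg·m/s²] · [m]
Adding exponents of each base unit: kg: 1, m: 2, s: -2
SI base units of work: kg·m²/s²

Answer: kg·m²/s²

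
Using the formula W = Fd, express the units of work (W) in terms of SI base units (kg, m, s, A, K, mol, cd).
Units of each symbol in W = Fd:
  F (force): kg·m/s²
  d (displacement): m

Multiplying the contributions: [kg·m/s²] · [m]
Adding exponents of each base unit: kg: 1, m: 2, s: -2
SI base units of work: kg·m²/s²

Answer: kg·m²/s²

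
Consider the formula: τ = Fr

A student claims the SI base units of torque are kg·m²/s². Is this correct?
Units of each symbol in τ = Fr:
  F (force): kg·m/s²
  r (lever arm): m

Multiplying the contributions: [kg·m/s²] · [m]
Adding exponents of each base unit: kg: 1, m: 2, s: -2
SI base units of torque: kg·m²/s²

The claimed units kg·m²/s² match the derived units, so the claim is correct.

Answer: Yes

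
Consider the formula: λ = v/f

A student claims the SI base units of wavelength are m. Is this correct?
Units of each symbol in λ = v/f:
  v (wave speed): m/s
  f (frequency): 1/s  → in the denominator, contributes s

Multiplying the contributions: [m/s] · [s]
Adding exponents of each base unit: m: 1
SI base units of wavelength: m

The claimed units m match the derived units, so the claim is correct.

Answer: Yes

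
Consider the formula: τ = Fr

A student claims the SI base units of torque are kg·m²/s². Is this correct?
Units of each symbol in τ = Fr:
  F (force): kg·m/s²
  r (lever arm): m

Multiplying the contributions: [kg·m/s²] · [m]
Adding exponents of each base unit: kg: 1, m: 2, s: -2
SI base units of torque: kg·m²/s²

The claimed units kg·m²/s² match the derived units, so the claim is correct.

Answer: Yes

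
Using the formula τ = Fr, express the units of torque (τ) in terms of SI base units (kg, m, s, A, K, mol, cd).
Units of each symbol in τ = Fr:
  F (force): kg·m/s²
  r (lever arm): m

Multiplying the contributions: [kg·m/s²] · [m]
Adding exponents of each base unit: kg: 1, m: 2, s: -2
SI base units of torque: kg·m²/s²

Answer: kg·m²/s²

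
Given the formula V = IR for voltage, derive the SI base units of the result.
Units of each symbol in V = IR:
  I (current): A
  R (resistance, in ohms): kg·m²/(s³·A²)

Multiplying the contributions: [A] · [kg·m²/(s³·A²)]
Adding exponents of each base unit: kg: 1, m: 2, s: -3, A: -1
SI base units of voltage: kg·m²/(s³·A)

Answer: kg·m²/(s³·A)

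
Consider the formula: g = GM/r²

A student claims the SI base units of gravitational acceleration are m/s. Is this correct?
Units of each symbol in g = GM/r²:
  G (gravitational constant): m³/(kg·s²)
  M (mass): kg
  r (distance): m  → to the power 2 in the denominator, contributes 1/m²

Multiplying the contributions: [m³/(kg·s²)] · [kg] · [1/m²]
Adding exponents of each base unit: m: 1, s: -2
SI base units of gravitational acceleration: m/s²

The claimed units m/s (exponents m: 1, s: -1) do not match the derived units m/s² (exponents m: 1, s: -2), so the claim is incorrect.

Answer: No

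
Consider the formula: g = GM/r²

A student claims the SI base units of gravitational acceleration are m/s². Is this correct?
Units of each symbol in g = GM/r²:
  G (gravitational constant): m³/(kg·s²)
  M (mass): kg
  r (distance): m  → to the power 2 in the denominator, contributes 1/m²

Multiplying the contributions: [m³/(kg·s²)] · [kg] · [1/m²]
Adding exponents of each base unit: m: 1, s: -2
SI base units of gravitational acceleration: m/s²

The claimed units m/s² match the derived units, so the claim is correct.

Answer: Yes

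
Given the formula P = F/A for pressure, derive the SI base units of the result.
Units of each symbol in P = F/A:
  F (force): kg·m/s²
  A (area): m²  → in the denominator, contributes 1/m²

Multiplying the contributions: [kg·m/s²] · [1/m²]
Adding exponents of each base unit: kg: 1, m: -1, s: -2
SI base units of pressure: kg/(m·s²)

Answer: kg/(m·s²)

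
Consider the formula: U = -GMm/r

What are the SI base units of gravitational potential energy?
Units of each symbol in U = -GMm/r:
  G (gravitational constant): m³/(kg·s²)
  M (mass): kg
  m (mass): kg
  r (distance): m  → in the denominator, contributes 1/m
  The minus sign does not affect the units.

Multiplying the contributions: [m³/(kg·s²)] · [kg] · [kg] · [1/m]
Adding exponents of each base unit: kg: 1, m: 2, s: -2
SI base units of gravitational potential energy: kg·m²/s²

Answer: kg·m²/s²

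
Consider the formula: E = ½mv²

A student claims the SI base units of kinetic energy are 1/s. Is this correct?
Units of each symbol in E = ½mv²:
  m (mass): kg
  v (speed): m/s  → to the power 2, contributes m²/s²
  The factor ½ is dimensionless.

Multiplying the contributions: [kg] · [m²/s²]
Adding exponents of each base unit: kg: 1, m: 2, s: -2
SI base units of kinetic energy: kg·m²/s²

The claimed units 1/s (exponents s: -1) do not match the derived units kg·m²/s² (exponents kg: 1, m: 2, s: -2), so the claim is incorrect.

Answer: No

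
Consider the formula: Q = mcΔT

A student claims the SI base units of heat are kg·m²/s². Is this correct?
Units of each symbol in Q = mcΔT:
  m (mass): kg
  c (specific heat capacity, in J/(kg·K)): m²/(s²·K)
  ΔT (temperature change): K

Multiplying the contributions: [kg] · [m²/(s²·K)] · [K]
Adding exponents of each base unit: kg: 1, m: 2, s: -2
SI base units of heat: kg·m²/s²

The claimed units kg·m²/s² match the derived units, so the claim is correct.

Answer: Yes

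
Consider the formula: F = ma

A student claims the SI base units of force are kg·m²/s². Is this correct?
Units of each symbol in F = ma:
  m (mass): kg
  a (acceleration): m/s²

Multiplying the contributions: [kg] · [m/s²]
Adding exponents of each base unit: kg: 1, m: 1, s: -2
SI base units of force: kg·m/s²

The claimed units kg·m²/s² (exponents kg: 1, m: 2, s: -2) do not match the derived units kg·m/s² (exponents kg: 1, m: 1, s: -2), so the claim is incorrect.

Answer: No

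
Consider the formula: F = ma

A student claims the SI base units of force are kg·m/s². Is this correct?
Units of each symbol in F = ma:
  m (mass): kg
  a (acceleration): m/s²

Multiplying the contributions: [kg] · [m/s²]
Adding exponents of each base unit: kg: 1, m: 1, s: -2
SI base units of force: kg·m/s²

The claimed units kg·m/s² match the derived units, so the claim is correct.

Answer: Yes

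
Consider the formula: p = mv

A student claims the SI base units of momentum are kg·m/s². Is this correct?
Units of each symbol in p = mv:
  m (mass): kg
  v (velocity): m/s

Multiplying the contributions: [kg] · [m/s]
Adding exponents of each base unit: kg: 1, m: 1, s: -1
SI base units of momentum: kg·m/s

The claimed units kg·m/s² (exponents kg: 1, m: 1, s: -2) do not match the derived units kg·m/s (exponents kg: 1, m: 1, s: -1), so the claim is incorrect.

Answer: No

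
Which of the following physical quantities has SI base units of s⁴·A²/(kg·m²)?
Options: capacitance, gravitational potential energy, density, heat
Checking the SI base units of each option:
  capacitance (C = Q/V): s⁴·A²/(kg·m²)  ✓ matches
  gravitational potential energy (U = -GMm/r): kg·m²/s²  ✗
  density (ρ = m/V): kg/m³  ✗
  heat (Q = mcΔT): kg·m²/s²  ✗

Only capacitance has units s⁴·A²/(kg·m²).

Answer: capacitance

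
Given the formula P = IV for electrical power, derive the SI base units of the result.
Units of each symbol in P = IV:
  I (current): A
  V (voltage, in volts): kg·m²/(s³·A)

Multiplying the contributions: [A] · [kg·m²/(s³·A)]
Adding exponents of each base unit: kg: 1, m: 2, s: -3
SI base units of electrical power: kg·m²/s³

Answer: kg·m²/s³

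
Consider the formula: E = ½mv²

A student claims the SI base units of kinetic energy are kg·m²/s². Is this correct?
Units of each symbol in E = ½mv²:
  m (mass): kg
  v (speed): m/s  → to the power 2, contributes m²/s²
  The factor ½ is dimensionless.

Multiplying the contributions: [kg] · [m²/s²]
Adding exponents of each base unit: kg: 1, m: 2, s: -2
SI base units of kinetic energy: kg·m²/s²

The claimed units kg·m²/s² match the derived units, so the claim is correct.

Answer: Yes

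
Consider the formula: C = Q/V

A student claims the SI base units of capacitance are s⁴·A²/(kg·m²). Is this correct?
Units of each symbol in C = Q/V:
  Q (charge, in coulombs): s·A
  V (voltage, in volts): kg·m²/(s³·A)  → in the denominator, contributes s³·A/(kg·m²)

Multiplying the contributions: [s·A] · [s³·A/(kg·m²)]
Adding exponents of each base unit: kg: -1, m: -2, s: 4, A: 2
SI base units of capacitance: s⁴·A²/(kg·m²)

The claimed units s⁴·A²/(kg·m²) match the derived units, so the claim is correct.

Answer: Yes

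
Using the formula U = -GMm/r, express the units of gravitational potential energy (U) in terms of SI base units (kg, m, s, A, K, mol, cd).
Units of each symbol in U = -GMm/r:
  G (gravitational constant): m³/(kg·s²)
  M (mass): kg
  m (mass): kg
  r (distance): m  → in the denominator, contributes 1/m
  The minus sign does not affect the units.

Multiplying the contributions: [m³/(kg·s²)] · [kg] · [kg] · [1/m]
Adding exponents of each base unit: kg: 1, m: 2, s: -2
SI base units of gravitational potential energy: kg·m²/s²

Answer: kg·m²/s²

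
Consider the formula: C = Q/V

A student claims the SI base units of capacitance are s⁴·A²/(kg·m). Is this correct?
Units of each symbol in C = Q/V:
  Q (charge, in coulombs): s·A
  V (voltage, in volts): kg·m²/(s³·A)  → in the denominator, contributes s³·A/(kg·m²)

Multiplying the contributions: [s·A] · [s³·A/(kg·m²)]
Adding exponents of each base unit: kg: -1, m: -2, s: 4, A: 2
SI base units of capacitance: s⁴·A²/(kg·m²)

The claimed units s⁴·A²/(kg·m) (exponents kg: -1, m: -1, s: 4, A: 2) do not match the derived units s⁴·A²/(kg·m²) (exponents kg: -1, m: -2, s: 4, A: 2), so the claim is incorrect.

Answer: No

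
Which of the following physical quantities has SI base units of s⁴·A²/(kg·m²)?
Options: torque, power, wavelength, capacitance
Checking the SI base units of each option:
  torque (τ = Fr): kg·m²/s²  ✗
  power (P = W/t): kg·m²/s³  ✗
  wavelength (λ = v/f): m  ✗
  capacitance (C = Q/V): s⁴·A²/(kg·m²)  ✓ matches

Only capacitance has units s⁴·A²/(kg·m²).

Answer: capacitance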